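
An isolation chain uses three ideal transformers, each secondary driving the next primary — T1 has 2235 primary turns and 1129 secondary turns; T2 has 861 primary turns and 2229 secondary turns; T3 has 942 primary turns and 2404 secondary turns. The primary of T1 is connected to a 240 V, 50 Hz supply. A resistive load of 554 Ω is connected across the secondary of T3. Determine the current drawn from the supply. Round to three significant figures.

After T1: V = 240.00 × 1129/2235 = 121.23 V.
After T2: V = 121.23 × 2229/861 = 313.86 V.
After T3: V = 313.86 × 2404/942 = 800.97 V.
I_load = 800.97/554 = 1.4458 A, so P_out = 800.97 × 1.4458 = 1158.0 W.
All ideal ⇒ P_in = P_out, so I_supply = 1158.0/240 = 4.83 A.

I_supply ≈ 4.83 A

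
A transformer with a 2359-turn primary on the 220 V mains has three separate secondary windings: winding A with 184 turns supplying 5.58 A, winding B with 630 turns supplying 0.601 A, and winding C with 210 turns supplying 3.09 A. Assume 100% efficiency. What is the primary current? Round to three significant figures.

I_p ≈ 0.871 A

V_A = 220 × 184/2359 = 17.160 V; V_B = 220 × 630/2359 = 58.754 V; V_C = 220 × 210/2359 = 19.585 V.
P_out = V_A I_A + V_B I_B + V_C I_C = 17.160×5.58 + 58.754×0.601 + 19.585×3.09 = 95.752 + 35.311 + 60.516 = 191.58 W.
Ideal ⇒ P_in = P_out, so I_p = P_out/V_p = 191.58/220 = 0.871 A.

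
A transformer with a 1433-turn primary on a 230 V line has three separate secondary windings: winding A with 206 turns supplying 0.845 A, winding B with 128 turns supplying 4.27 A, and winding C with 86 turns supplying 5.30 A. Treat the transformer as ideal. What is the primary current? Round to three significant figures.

V_A = 230 × 206/1433 = 33.064 V; V_B = 230 × 128/1433 = 20.544 V; V_C = 230 × 86/1433 = 13.803 V.
P_out = V_A I_A + V_B I_B + V_C I_C = 33.064×0.845 + 20.544×4.27 + 13.803×5.30 = 27.939 + 87.724 + 73.157 = 188.82 W.
Ideal ⇒ P_in = P_out, so I_p = P_out/V_p = 188.82/230 = 0.821 A.

I_p ≈ 0.821 A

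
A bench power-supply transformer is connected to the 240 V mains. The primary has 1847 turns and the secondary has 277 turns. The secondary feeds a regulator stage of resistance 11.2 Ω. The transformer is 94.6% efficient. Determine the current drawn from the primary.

V_s = 240 × 277/1847 = 35.994 V.
I_s = V_s/R = 35.994/11.2 = 3.2137 A.
P_out = V_s I_s = 35.994 × 3.2137 = 115.67 W.
P_in = P_out/η = 115.67/0.946 = 122.28 W.
I_p = P_in/V_p = 122.28/240 = 0.509 A.

I_p ≈ 0.509 A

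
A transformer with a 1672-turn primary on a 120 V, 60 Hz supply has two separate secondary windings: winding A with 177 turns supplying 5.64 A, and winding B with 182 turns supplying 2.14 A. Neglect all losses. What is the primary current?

I_p ≈ 0.830 A

V_A = 120 × 177/1672 = 12.703 V; V_B = 120 × 182/1672 = 13.062 V.
P_out = V_A I_A + V_B I_B = 12.703×5.64 + 13.062×2.14 = 71.647 + 27.953 = 99.600 W.
Ideal ⇒ P_in = P_out, so I_p = P_out/V_p = 99.600/120 = 0.830 A.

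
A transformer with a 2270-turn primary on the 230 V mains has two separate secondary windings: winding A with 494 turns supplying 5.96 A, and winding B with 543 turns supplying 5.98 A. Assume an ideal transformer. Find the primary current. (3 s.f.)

V_A = 230 × 494/2270 = 50.053 V; V_B = 230 × 543/2270 = 55.018 V.
P_out = V_A I_A + V_B I_B = 50.053×5.96 + 55.018×5.98 = 298.32 + 329.01 = 627.32 W.
Ideal ⇒ P_in = P_out, so I_p = P_out/V_p = 627.32/230 = 2.73 A.

I_p ≈ 2.73 A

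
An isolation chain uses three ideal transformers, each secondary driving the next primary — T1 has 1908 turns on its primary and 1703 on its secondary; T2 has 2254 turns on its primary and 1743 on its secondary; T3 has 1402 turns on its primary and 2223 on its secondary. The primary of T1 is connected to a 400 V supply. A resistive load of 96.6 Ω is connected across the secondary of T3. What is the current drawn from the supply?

I_supply ≈ 4.96 A

Secondary of T1: V = 400.00 × 1703/1908 = 357.02 V.
Secondary of T2: V = 357.02 × 1743/2254 = 276.08 V.
Secondary of T3: V = 276.08 × 2223/1402 = 437.76 V.
I_load = 437.76/96.6 = 4.5316 A, so P_out = 437.76 × 4.5316 = 1983.7 W.
All ideal ⇒ P_in = P_out, so I_supply = 1983.7/400 = 4.96 A.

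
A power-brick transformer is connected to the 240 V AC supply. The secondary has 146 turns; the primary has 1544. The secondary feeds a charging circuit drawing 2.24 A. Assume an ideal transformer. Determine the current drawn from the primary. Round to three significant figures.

I_p ≈ 0.212 A

For an ideal transformer I_p N_p = I_s N_s, so I_p = 2.24 × 146/1544 = 0.212 A.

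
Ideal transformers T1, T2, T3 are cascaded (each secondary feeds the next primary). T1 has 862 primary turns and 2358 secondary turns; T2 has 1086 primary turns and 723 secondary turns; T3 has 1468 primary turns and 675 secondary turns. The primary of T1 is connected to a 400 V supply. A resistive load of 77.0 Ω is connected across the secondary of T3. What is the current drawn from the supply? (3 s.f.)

After T1: V = 400.00 × 2358/862 = 1094.2 V.
After T2: V = 1094.2 × 723/1086 = 728.46 V.
After T3: V = 728.46 × 675/1468 = 334.95 V.
I_load = 334.95/77.0 = 4.3500 A, so P_out = 334.95 × 4.3500 = 1457.1 W.
All ideal ⇒ P_in = P_out, so I_supply = 1457.1/400 = 3.64 A.

I_supply ≈ 3.64 A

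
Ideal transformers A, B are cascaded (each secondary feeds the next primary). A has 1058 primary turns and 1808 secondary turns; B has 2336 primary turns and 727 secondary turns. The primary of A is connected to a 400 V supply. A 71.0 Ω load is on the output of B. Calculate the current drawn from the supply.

After A: V = 400.00 × 1808/1058 = 683.55 V.
After B: V = 683.55 × 727/2336 = 212.73 V.
I_load = 212.73/71.0 = 2.9962 A, so P_out = 212.73 × 2.9962 = 637.40 W.
All ideal ⇒ P_in = P_out, so I_supply = 637.40/400 = 1.59 A.

I_supply ≈ 1.59 A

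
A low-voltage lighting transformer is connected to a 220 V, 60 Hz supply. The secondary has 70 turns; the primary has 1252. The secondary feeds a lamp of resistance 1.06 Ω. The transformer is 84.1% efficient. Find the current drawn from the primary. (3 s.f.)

V_s = 220 × 70/1252 = 12.300 V.
I_s = V_s/R = 12.300/1.06 = 11.604 A.
P_out = V_s I_s = 12.300 × 11.604 = 142.73 W.
P_in = P_out/η = 142.73/0.841 = 169.72 W.
I_p = P_in/V_p = 169.72/220 = 0.771 A.

I_p ≈ 0.771 A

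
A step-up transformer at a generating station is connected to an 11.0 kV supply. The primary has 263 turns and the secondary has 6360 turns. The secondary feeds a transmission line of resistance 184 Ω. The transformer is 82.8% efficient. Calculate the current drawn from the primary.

V_s = 11000 × 6360/263 = 266010 V.
I_s = V_s/R = 266010/184 = 1445.7 A.
P_out = V_s I_s = 266010 × 1445.7 = 3.8457×10^8 W.
P_in = P_out/η = 3.8457×10^8/0.828 = 4.6445×10^8 W.
I_p = P_in/V_p = 4.6445×10^8/11000 = 42200 A.

I_p ≈ 42200 A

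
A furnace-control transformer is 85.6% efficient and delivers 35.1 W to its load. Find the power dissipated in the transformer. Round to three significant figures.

P_in = P_out/η = 35.1/0.856 = 41.0047 W.
P_loss = P_in − P_out = 41.0047 − 35.1 = 5.90 W.

P_loss ≈ 5.90 W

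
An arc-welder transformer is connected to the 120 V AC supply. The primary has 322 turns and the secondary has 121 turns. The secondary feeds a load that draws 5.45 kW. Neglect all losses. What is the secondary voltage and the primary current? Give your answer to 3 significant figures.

V_s = V_p × N_s/N_p = 120 × 121/322 = 45.093 V.
I_s = P/V_s = 5450/45.093 = 120.86 A.
I_p = I_s × N_s/N_p = 120.86 × 121/322 = 45.4 A.

V_s ≈ 45.1 V, I_p ≈ 45.4 A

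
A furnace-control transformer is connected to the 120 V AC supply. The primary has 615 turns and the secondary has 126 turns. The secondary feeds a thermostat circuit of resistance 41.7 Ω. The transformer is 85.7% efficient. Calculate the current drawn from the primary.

V_s = 120 × 126/615 = 24.585 V.
I_s = V_s/R = 24.585/41.7 = 0.58958 A.
P_out = V_s I_s = 24.585 × 0.58958 = 14.495 W.
P_in = P_out/η = 14.495/0.857 = 16.914 W.
I_p = P_in/V_p = 16.914/120 = 0.141 A.

I_p ≈ 0.141 A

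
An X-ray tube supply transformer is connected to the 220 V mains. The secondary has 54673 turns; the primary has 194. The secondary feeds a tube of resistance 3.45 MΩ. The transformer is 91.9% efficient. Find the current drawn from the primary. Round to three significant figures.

I_p ≈ 5.51 A

V_s = 220 × 54673/194 = 62000 V.
I_s = V_s/R = 62000/(3.45×10^6) = 0.017971 A.
P_out = V_s I_s = 62000 × 0.017971 = 1114.2 W.
P_in = P_out/η = 1114.2/0.919 = 1212.4 W.
I_p = P_in/V_p = 1212.4/220 = 5.51 A.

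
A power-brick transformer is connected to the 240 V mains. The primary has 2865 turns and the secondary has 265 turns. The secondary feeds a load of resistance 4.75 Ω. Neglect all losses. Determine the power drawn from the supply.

V_s = V_p × N_s/N_p = 240 × 265/2865 = 22.199 V.
I_s = V_s/R = 22.199/4.75 = 4.6735 A.
I_p = I_s × N_s/N_p = 4.6735 × 265/2865 = 0.43228 A.
P = V_p I_p = 240 × 0.43228 = 104 W.

P ≈ 104 W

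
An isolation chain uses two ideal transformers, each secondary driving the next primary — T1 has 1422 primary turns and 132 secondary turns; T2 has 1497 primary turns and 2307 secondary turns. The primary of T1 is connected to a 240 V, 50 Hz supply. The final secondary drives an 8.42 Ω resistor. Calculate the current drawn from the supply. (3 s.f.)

I_supply ≈ 0.583 A

After T1: V = 240.00 × 132/1422 = 22.278 V.
After T2: V = 22.278 × 2307/1497 = 34.333 V.
I_load = 34.333/8.42 = 4.0775 A, so P_out = 34.333 × 4.0775 = 139.99 W.
All ideal ⇒ P_in = P_out, so I_supply = 139.99/240 = 0.583 A.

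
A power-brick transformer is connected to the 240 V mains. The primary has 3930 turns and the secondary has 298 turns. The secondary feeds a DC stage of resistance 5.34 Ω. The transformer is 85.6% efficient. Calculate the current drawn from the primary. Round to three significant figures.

I_p ≈ 0.302 A

V_s = 240 × 298/3930 = 18.198 V.
I_s = V_s/R = 18.198/5.34 = 3.4080 A.
P_out = V_s I_s = 18.198 × 3.4080 = 62.020 W.
P_in = P_out/η = 62.020/0.856 = 72.453 W.
I_p = P_in/V_p = 72.453/240 = 0.302 A.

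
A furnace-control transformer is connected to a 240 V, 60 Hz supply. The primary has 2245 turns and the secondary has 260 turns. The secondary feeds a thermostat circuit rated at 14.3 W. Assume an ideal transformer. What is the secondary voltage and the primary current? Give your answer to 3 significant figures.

V_s ≈ 27.8 V, I_p ≈ 0.0596 A

V_s = V_p × N_s/N_p = 240 × 260/2245 = 27.795 V.
I_s = P/V_s = 14.3/27.795 = 0.51448 A.
I_p = I_s × N_s/N_p = 0.51448 × 260/2245 = 0.0596 A.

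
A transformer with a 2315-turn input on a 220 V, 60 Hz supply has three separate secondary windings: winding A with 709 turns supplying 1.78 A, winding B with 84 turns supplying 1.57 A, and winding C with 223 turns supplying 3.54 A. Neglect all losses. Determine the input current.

V_A = 220 × 709/2315 = 67.378 V; V_B = 220 × 84/2315 = 7.9827 V; V_C = 220 × 223/2315 = 21.192 V.
P_out = V_A I_A + V_B I_B + V_C I_C = 67.378×1.78 + 7.9827×1.57 + 21.192×3.54 = 119.93 + 12.533 + 75.020 = 207.49 W.
Ideal ⇒ P_in = P_out, so I_in = P_out/V_in = 207.49/220 = 0.943 A.

I_in ≈ 0.943 A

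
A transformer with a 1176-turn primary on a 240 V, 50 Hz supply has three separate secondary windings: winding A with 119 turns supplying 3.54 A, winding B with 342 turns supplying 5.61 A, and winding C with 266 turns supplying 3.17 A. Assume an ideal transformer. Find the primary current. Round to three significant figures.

V_A = 240 × 119/1176 = 24.286 V; V_B = 240 × 342/1176 = 69.796 V; V_C = 240 × 266/1176 = 54.286 V.
P_out = V_A I_A + V_B I_B + V_C I_C = 24.286×3.54 + 69.796×5.61 + 54.286×3.17 = 85.971 + 391.56 + 172.09 = 649.61 W.
Ideal ⇒ P_in = P_out, so I_p = P_out/V_p = 649.61/240 = 2.71 A.

I_p ≈ 2.71 A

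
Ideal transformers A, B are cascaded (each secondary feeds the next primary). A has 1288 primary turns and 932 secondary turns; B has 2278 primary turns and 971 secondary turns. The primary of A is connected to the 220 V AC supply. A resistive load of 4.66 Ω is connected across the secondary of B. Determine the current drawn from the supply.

I_supply ≈ 4.49 A

Secondary of A: V = 220.00 × 932/1288 = 159.19 V.
Secondary of B: V = 159.19 × 971/2278 = 67.856 V.
I_load = 67.856/4.66 = 14.561 A, so P_out = 67.856 × 14.561 = 988.08 W.
All ideal ⇒ P_in = P_out, so I_supply = 988.08/220 = 4.49 A.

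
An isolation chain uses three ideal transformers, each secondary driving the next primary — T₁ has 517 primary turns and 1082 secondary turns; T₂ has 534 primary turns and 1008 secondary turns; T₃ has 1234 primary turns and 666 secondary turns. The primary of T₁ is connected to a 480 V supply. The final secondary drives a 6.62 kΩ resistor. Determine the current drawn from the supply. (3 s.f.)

Secondary of T₁: V = 480.00 × 1082/517 = 1004.6 V.
Secondary of T₂: V = 1004.6 × 1008/534 = 1896.3 V.
Secondary of T₃: V = 1896.3 × 666/1234 = 1023.4 V.
I_load = 1023.4/6620 = 0.15460 A, so P_out = 1023.4 × 0.15460 = 158.22 W.
All ideal ⇒ P_in = P_out, so I_supply = 158.22/480 = 0.330 A.

I_supply ≈ 0.330 A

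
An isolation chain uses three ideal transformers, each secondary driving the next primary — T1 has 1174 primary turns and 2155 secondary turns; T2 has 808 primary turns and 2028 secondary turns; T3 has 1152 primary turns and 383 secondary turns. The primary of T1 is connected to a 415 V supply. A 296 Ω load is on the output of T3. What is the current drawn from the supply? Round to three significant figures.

After T1: V = 415.00 × 2155/1174 = 761.78 V.
After T2: V = 761.78 × 2028/808 = 1912.0 V.
After T3: V = 1912.0 × 383/1152 = 635.67 V.
I_load = 635.67/296 = 2.1475 A, so P_out = 635.67 × 2.1475 = 1365.1 W.
All ideal ⇒ P_in = P_out, so I_supply = 1365.1/415 = 3.29 A.

I_supply ≈ 3.29 A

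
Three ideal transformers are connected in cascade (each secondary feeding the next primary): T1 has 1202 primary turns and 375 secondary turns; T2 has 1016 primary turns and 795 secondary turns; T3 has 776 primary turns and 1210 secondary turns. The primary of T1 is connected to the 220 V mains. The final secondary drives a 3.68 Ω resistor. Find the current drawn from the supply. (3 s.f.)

After T1: V = 220.00 × 375/1202 = 68.636 V.
After T2: V = 68.636 × 795/1016 = 53.706 V.
After T3: V = 53.706 × 1210/776 = 83.743 V.
I_load = 83.743/3.68 = 22.756 A, so P_out = 83.743 × 22.756 = 1905.7 W.
All ideal ⇒ P_in = P_out, so I_supply = 1905.7/220 = 8.66 A.

I_supply ≈ 8.66 A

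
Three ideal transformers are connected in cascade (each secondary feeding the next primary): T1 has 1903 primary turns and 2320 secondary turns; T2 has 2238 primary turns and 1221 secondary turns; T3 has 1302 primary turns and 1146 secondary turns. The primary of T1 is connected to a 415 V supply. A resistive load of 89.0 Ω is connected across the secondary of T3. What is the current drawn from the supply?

After T1: V = 415.00 × 2320/1903 = 505.94 V.
After T2: V = 505.94 × 1221/2238 = 276.03 V.
After T3: V = 276.03 × 1146/1302 = 242.96 V.
I_load = 242.96/89.0 = 2.7298 A, so P_out = 242.96 × 2.7298 = 663.23 W.
All ideal ⇒ P_in = P_out, so I_supply = 663.23/415 = 1.60 A.

I_supply ≈ 1.60 A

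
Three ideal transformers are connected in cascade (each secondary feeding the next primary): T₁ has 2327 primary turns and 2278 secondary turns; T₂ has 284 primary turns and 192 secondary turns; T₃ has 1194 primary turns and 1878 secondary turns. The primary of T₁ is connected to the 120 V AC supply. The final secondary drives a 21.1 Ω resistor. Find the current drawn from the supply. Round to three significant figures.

I_supply ≈ 6.16 A

Secondary of T₁: V = 120.00 × 2278/2327 = 117.47 V.
Secondary of T₂: V = 117.47 × 192/284 = 79.418 V.
Secondary of T₃: V = 79.418 × 1878/1194 = 124.91 V.
I_load = 124.91/21.1 = 5.9201 A, so P_out = 124.91 × 5.9201 = 739.51 W.
All ideal ⇒ P_in = P_out, so I_supply = 739.51/120 = 6.16 A.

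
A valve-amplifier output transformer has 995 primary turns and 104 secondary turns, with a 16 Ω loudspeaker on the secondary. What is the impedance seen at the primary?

Z_p = (N_p/N_s)² × Z_s = (995/104)² × 16 = 1460 Ω.

Z_p ≈ 1460 Ω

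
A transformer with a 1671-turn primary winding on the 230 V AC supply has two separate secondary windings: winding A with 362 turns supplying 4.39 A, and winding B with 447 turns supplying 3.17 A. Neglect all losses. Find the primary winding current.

I_p ≈ 1.80 A

V_A = 230 × 362/1671 = 49.826 V; V_B = 230 × 447/1671 = 61.526 V.
P_out = V_A I_A + V_B I_B = 49.826×4.39 + 61.526×3.17 = 218.74 + 195.04 = 413.78 W.
Ideal ⇒ P_in = P_out, so I_p = P_out/V_p = 413.78/230 = 1.80 A.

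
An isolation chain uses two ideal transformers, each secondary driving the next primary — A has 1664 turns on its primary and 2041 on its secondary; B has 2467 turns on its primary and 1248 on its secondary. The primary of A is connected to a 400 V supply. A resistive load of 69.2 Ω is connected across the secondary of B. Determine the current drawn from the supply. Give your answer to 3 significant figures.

I_supply ≈ 2.23 A

Secondary of A: V = 400.00 × 2041/1664 = 490.62 V.
Secondary of B: V = 490.62 × 1248/2467 = 248.20 V.
I_load = 248.20/69.2 = 3.5867 A, so P_out = 248.20 × 3.5867 = 890.19 W.
All ideal ⇒ P_in = P_out, so I_supply = 890.19/400 = 2.23 A.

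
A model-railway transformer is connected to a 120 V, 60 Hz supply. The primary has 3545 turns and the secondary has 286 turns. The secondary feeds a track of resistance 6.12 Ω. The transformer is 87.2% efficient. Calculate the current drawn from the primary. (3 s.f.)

V_s = 120 × 286/3545 = 9.6812 V.
I_s = V_s/R = 9.6812/6.12 = 1.5819 A.
P_out = V_s I_s = 9.6812 × 1.5819 = 15.315 W.
P_in = P_out/η = 15.315/0.872 = 17.563 W.
I_p = P_in/V_p = 17.563/120 = 0.146 A.

I_p ≈ 0.146 A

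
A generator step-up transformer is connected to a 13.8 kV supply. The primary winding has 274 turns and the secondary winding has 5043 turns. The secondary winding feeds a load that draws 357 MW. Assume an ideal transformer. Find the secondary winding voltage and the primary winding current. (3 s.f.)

V_s ≈ 254000 V, I_p ≈ 25900 A

V_s = V_p × N_s/N_p = 13800 × 5043/274 = 253990 V.
I_s = P/V_s = 3.57×10^8/253990 = 1405.6 A.
I_p = I_s × N_s/N_p = 1405.6 × 5043/274 = 25900 A.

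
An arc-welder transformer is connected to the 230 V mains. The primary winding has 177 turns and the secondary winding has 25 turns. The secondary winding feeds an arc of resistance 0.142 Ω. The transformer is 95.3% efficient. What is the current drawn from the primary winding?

V_s = 230 × 25/177 = 32.486 V.
I_s = V_s/R = 32.486/0.142 = 228.77 A.
P_out = V_s I_s = 32.486 × 228.77 = 7431.9 W.
P_in = P_out/η = 7431.9/0.953 = 7798.4 W.
I_p = P_in/V_p = 7798.4/230 = 33.9 A.

I_p ≈ 33.9 A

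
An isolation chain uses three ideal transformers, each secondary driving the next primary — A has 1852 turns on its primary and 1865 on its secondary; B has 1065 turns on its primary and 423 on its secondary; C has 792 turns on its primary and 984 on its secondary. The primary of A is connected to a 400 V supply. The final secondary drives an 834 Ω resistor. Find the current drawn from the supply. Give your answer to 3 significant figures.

Secondary of A: V = 400.00 × 1865/1852 = 402.81 V.
Secondary of B: V = 402.81 × 423/1065 = 159.99 V.
Secondary of C: V = 159.99 × 984/792 = 198.77 V.
I_load = 198.77/834 = 0.23834 A, so P_out = 198.77 × 0.23834 = 47.375 W.
All ideal ⇒ P_in = P_out, so I_supply = 47.375/400 = 0.118 A.

I_supply ≈ 0.118 A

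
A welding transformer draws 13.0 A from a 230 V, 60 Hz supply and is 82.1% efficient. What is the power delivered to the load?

P_out ≈ 2450 W

P_in = V_p I_p = 230 × 13.0 = 2990.0 W.
P_out = η P_in = 0.821 × 2990.0 = 2450 W.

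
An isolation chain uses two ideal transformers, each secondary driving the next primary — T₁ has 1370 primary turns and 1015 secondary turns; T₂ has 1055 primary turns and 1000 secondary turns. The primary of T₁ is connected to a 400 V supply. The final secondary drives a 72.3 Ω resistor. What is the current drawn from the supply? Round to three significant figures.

I_supply ≈ 2.73 A

Secondary of T₁: V = 400.00 × 1015/1370 = 296.35 V.
Secondary of T₂: V = 296.35 × 1000/1055 = 280.90 V.
I_load = 280.90/72.3 = 3.8852 A, so P_out = 280.90 × 3.8852 = 1091.4 W.
All ideal ⇒ P_in = P_out, so I_supply = 1091.4/400 = 2.73 A.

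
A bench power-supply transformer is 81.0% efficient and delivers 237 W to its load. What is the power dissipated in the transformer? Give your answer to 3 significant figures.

P_loss ≈ 55.6 W

P_in = P_out/η = 237/0.810 = 292.593 W.
P_loss = P_in − P_out = 292.593 − 237 = 55.6 W.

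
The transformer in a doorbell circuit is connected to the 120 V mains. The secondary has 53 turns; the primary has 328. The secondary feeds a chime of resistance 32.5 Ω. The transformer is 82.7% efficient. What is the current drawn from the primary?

I_p ≈ 0.117 A

V_s = 120 × 53/328 = 19.390 V.
I_s = V_s/R = 19.390/32.5 = 0.59662 A.
P_out = V_s I_s = 19.390 × 0.59662 = 11.569 W.
P_in = P_out/η = 11.569/0.827 = 13.989 W.
I_p = P_in/V_p = 13.989/120 = 0.117 A.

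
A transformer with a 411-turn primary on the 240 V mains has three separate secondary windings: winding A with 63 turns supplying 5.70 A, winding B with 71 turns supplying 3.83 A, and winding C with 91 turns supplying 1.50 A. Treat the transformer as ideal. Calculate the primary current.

V_A = 240 × 63/411 = 36.788 V; V_B = 240 × 71/411 = 41.460 V; V_C = 240 × 91/411 = 53.139 V.
P_out = V_A I_A + V_B I_B + V_C I_C = 36.788×5.70 + 41.460×3.83 + 53.139×1.50 = 209.69 + 158.79 + 79.708 = 448.19 W.
Ideal ⇒ P_in = P_out, so I_p = P_out/V_p = 448.19/240 = 1.87 A.

I_p ≈ 1.87 A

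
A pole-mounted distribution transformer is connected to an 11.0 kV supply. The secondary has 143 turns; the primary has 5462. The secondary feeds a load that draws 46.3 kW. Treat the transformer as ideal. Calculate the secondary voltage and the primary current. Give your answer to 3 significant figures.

V_s ≈ 288 V, I_p ≈ 4.21 A

V_s = V_p × N_s/N_p = 11000 × 143/5462 = 287.99 V.
I_s = P/V_s = 46300/287.99 = 160.77 A.
I_p = I_s × N_s/N_p = 160.77 × 143/5462 = 4.21 A.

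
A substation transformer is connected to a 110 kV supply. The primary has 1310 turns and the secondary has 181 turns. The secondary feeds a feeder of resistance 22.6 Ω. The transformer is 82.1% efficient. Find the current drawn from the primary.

I_p ≈ 113 A

V_s = 110000 × 181/1310 = 15198 V.
I_s = V_s/R = 15198/22.6 = 672.50 A.
P_out = V_s I_s = 15198 × 672.50 = 1.0221×10^7 W.
P_in = P_out/η = 1.0221×10^7/0.821 = 1.2449×10^7 W.
I_p = P_in/V_p = 1.2449×10^7/110000 = 113 A.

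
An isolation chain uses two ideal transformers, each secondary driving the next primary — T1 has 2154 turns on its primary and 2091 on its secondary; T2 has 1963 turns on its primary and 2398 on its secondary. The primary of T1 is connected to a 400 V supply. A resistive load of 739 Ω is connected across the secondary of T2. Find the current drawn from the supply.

I_supply ≈ 0.761 A

After T1: V = 400.00 × 2091/2154 = 388.30 V.
After T2: V = 388.30 × 2398/1963 = 474.35 V.
I_load = 474.35/739 = 0.64188 A, so P_out = 474.35 × 0.64188 = 304.47 W.
All ideal ⇒ P_in = P_out, so I_supply = 304.47/400 = 0.761 A.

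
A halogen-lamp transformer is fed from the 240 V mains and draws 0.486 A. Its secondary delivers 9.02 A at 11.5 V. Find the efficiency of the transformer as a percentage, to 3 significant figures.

P_in = 240 × 0.486 = 116.640 W.
P_out = 11.5 × 9.02 = 103.730 W.
η = P_out/P_in = 103.730/116.640 = 0.889.

η ≈ 88.9%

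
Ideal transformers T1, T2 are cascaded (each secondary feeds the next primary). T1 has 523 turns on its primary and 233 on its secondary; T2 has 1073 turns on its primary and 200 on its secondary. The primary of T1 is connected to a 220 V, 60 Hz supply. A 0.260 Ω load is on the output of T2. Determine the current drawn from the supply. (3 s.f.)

I_supply ≈ 5.83 A

Secondary of T1: V = 220.00 × 233/523 = 98.011 V.
Secondary of T2: V = 98.011 × 200/1073 = 18.269 V.
I_load = 18.269/0.260 = 70.264 A, so P_out = 18.269 × 70.264 = 1283.6 W.
All ideal ⇒ P_in = P_out, so I_supply = 1283.6/220 = 5.83 A.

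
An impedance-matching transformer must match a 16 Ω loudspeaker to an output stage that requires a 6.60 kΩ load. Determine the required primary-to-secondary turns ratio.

Z_p/Z_s = (N_p/N_s)², so N_p/N_s = √(6600/16) = √412 = 20.3.

N_p/N_s ≈ 20.3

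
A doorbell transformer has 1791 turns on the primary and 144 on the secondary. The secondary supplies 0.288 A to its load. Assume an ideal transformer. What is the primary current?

I_p ≈ 0.0232 A

For an ideal transformer I_p/I_s = N_s/N_p, so I_p = 0.288 × 144/1791 = 0.0232 A.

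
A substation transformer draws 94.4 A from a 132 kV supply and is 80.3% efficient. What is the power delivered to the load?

P_in = V_p I_p = 132000 × 94.4 = 1.2461×10^7 W.
P_out = η P_in = 0.803 × 1.2461×10^7 = 1.00×10^7 W.

P_out ≈ 1.00×10^7 W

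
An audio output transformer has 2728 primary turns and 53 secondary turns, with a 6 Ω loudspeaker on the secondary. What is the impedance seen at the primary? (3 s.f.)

Z_p = (N_p/N_s)² × Z_s = (2728/53)² × 6 = 15900 Ω.

Z_p ≈ 15900 Ω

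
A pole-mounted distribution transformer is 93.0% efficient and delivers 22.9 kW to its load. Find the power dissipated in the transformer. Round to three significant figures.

P_in = P_out/η = 22900/0.930 = 24623.7 W.
P_loss = P_in − P_out = 24623.7 − 22900 = 1720 W.

P_loss ≈ 1720 W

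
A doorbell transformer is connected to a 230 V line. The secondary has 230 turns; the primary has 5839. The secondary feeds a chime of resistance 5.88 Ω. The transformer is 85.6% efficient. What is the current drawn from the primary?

V_s = 230 × 230/5839 = 9.0598 V.
I_s = V_s/R = 9.0598/5.88 = 1.5408 A.
P_out = V_s I_s = 9.0598 × 1.5408 = 13.959 W.
P_in = P_out/η = 13.959/0.856 = 16.307 W.
I_p = P_in/V_p = 16.307/230 = 0.0709 A.

I_p ≈ 0.0709 A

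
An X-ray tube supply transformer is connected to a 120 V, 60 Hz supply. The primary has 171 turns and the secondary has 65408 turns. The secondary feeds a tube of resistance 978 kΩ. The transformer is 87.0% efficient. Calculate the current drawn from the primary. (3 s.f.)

I_p ≈ 20.6 A

V_s = 120 × 65408/171 = 45900 V.
I_s = V_s/R = 45900/978000 = 0.046933 A.
P_out = V_s I_s = 45900 × 0.046933 = 2154.2 W.
P_in = P_out/η = 2154.2/0.870 = 2476.1 W.
I_p = P_in/V_p = 2476.1/120 = 20.6 A.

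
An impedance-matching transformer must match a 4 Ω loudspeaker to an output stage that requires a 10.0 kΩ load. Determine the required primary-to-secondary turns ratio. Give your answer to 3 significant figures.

Z_p/Z_s = (N_p/N_s)², so N_p/N_s = √(10000/4) = √2500 = 50.0.

N_p/N_s ≈ 50.0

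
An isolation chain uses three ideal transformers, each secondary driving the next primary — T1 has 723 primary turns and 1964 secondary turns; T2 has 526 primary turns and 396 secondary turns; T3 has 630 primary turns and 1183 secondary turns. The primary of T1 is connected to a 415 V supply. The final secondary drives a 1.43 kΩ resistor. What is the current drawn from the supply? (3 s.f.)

I_supply ≈ 4.28 A

After T1: V = 415.00 × 1964/723 = 1127.3 V.
After T2: V = 1127.3 × 396/526 = 848.71 V.
After T3: V = 848.71 × 1183/630 = 1593.7 V.
I_load = 1593.7/1430 = 1.1145 A, so P_out = 1593.7 × 1.1145 = 1776.1 W.
All ideal ⇒ P_in = P_out, so I_supply = 1776.1/415 = 4.28 A.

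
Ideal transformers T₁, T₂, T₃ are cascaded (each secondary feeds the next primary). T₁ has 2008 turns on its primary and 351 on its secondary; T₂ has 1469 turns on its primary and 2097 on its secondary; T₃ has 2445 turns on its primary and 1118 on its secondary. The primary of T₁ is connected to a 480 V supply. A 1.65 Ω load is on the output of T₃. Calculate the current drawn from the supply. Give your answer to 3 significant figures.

I_supply ≈ 3.79 A

After T₁: V = 480.00 × 351/2008 = 83.904 V.
After T₂: V = 83.904 × 2097/1469 = 119.77 V.
After T₃: V = 119.77 × 1118/2445 = 54.768 V.
I_load = 54.768/1.65 = 33.193 A, so P_out = 54.768 × 33.193 = 1817.9 W.
All ideal ⇒ P_in = P_out, so I_supply = 1817.9/480 = 3.79 A.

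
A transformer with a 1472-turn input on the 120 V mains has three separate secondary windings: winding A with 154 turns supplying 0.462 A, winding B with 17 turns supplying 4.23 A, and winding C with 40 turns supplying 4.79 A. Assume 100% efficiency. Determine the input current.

I_in ≈ 0.227 A

V_A = 120 × 154/1472 = 12.554 V; V_B = 120 × 17/1472 = 1.3859 V; V_C = 120 × 40/1472 = 3.2609 V.
P_out = V_A I_A + V_B I_B + V_C I_C = 12.554×0.462 + 1.3859×4.23 + 3.2609×4.79 = 5.8001 + 5.8622 + 15.620 = 27.282 W.
Ideal ⇒ P_in = P_out, so I_in = P_out/V_in = 27.282/120 = 0.227 A.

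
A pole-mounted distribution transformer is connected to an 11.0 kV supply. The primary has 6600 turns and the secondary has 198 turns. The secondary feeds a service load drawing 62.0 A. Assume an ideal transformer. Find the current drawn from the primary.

For an ideal transformer I_p N_p = I_s N_s, so I_p = 62.0 × 198/6600 = 1.86 A.

I_p ≈ 1.86 A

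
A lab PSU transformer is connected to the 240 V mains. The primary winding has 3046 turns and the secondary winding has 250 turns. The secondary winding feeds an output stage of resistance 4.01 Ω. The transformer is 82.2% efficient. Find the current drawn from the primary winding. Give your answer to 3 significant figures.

I_p ≈ 0.490 A

V_s = 240 × 250/3046 = 19.698 V.
I_s = V_s/R = 19.698/4.01 = 4.9122 A.
P_out = V_s I_s = 19.698 × 4.9122 = 96.761 W.
P_in = P_out/η = 96.761/0.822 = 117.71 W.
I_p = P_in/V_p = 117.71/240 = 0.490 A.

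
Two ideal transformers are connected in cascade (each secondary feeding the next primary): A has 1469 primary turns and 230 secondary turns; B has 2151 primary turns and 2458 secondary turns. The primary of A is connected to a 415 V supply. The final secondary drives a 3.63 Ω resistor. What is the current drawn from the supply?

I_supply ≈ 3.66 A

After A: V = 415.00 × 230/1469 = 64.976 V.
After B: V = 64.976 × 2458/2151 = 74.250 V.
I_load = 74.250/3.63 = 20.455 A, so P_out = 74.250 × 20.455 = 1518.7 W.
All ideal ⇒ P_in = P_out, so I_supply = 1518.7/415 = 3.66 A.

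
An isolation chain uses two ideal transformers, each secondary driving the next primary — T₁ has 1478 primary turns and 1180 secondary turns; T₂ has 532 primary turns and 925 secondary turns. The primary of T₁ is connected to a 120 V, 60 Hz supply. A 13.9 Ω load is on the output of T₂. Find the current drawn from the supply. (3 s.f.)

Secondary of T₁: V = 120.00 × 1180/1478 = 95.805 V.
Secondary of T₂: V = 95.805 × 925/532 = 166.58 V.
I_load = 166.58/13.9 = 11.984 A, so P_out = 166.58 × 11.984 = 1996.3 W.
All ideal ⇒ P_in = P_out, so I_supply = 1996.3/120 = 16.6 A.

I_supply ≈ 16.6 A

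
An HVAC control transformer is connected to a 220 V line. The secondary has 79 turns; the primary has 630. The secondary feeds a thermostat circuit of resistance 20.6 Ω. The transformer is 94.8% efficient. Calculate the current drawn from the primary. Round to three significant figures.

I_p ≈ 0.177 A

V_s = 220 × 79/630 = 27.587 V.
I_s = V_s/R = 27.587/20.6 = 1.3392 A.
P_out = V_s I_s = 27.587 × 1.3392 = 36.945 W.
P_in = P_out/η = 36.945/0.948 = 38.971 W.
I_p = P_in/V_p = 38.971/220 = 0.177 A.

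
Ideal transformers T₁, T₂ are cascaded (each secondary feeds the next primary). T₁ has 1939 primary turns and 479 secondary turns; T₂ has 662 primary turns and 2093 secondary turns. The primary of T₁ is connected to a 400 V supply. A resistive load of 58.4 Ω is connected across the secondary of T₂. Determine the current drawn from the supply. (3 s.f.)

Secondary of T₁: V = 400.00 × 479/1939 = 98.814 V.
Secondary of T₂: V = 98.814 × 2093/662 = 312.41 V.
I_load = 312.41/58.4 = 5.3495 A, so P_out = 312.41 × 5.3495 = 1671.3 W.
All ideal ⇒ P_in = P_out, so I_supply = 1671.3/400 = 4.18 A.

I_supply ≈ 4.18 A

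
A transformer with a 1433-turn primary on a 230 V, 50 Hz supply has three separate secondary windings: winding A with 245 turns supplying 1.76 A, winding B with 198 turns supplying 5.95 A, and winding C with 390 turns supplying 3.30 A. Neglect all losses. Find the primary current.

I_p ≈ 2.02 A

V_A = 230 × 245/1433 = 39.323 V; V_B = 230 × 198/1433 = 31.779 V; V_C = 230 × 390/1433 = 62.596 V.
P_out = V_A I_A + V_B I_B + V_C I_C = 39.323×1.76 + 31.779×5.95 + 62.596×3.30 = 69.209 + 189.09 + 206.57 = 464.86 W.
Ideal ⇒ P_in = P_out, so I_p = P_out/V_p = 464.86/230 = 2.02 A.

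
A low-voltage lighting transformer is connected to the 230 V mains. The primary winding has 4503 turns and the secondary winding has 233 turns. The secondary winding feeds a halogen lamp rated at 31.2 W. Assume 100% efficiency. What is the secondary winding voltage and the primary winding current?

V_s ≈ 11.9 V, I_p ≈ 0.136 A

V_s = V_p × N_s/N_p = 230 × 233/4503 = 11.901 V.
I_s = P/V_s = 31.2/11.901 = 2.6216 A.
I_p = I_s × N_s/N_p = 2.6216 × 233/4503 = 0.136 A.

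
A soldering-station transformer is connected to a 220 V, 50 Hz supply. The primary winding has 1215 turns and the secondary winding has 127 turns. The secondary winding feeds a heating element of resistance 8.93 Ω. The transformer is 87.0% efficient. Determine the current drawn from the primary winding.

V_s = 220 × 127/1215 = 22.996 V.
I_s = V_s/R = 22.996/8.93 = 2.5751 A.
P_out = V_s I_s = 22.996 × 2.5751 = 59.217 W.
P_in = P_out/η = 59.217/0.870 = 68.066 W.
I_p = P_in/V_p = 68.066/220 = 0.309 A.

I_p ≈ 0.309 A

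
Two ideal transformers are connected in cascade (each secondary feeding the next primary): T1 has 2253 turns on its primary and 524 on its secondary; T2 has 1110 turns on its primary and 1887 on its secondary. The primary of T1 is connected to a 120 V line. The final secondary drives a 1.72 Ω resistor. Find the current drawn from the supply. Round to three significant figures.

I_supply ≈ 10.9 A

Secondary of T1: V = 120.00 × 524/2253 = 27.909 V.
Secondary of T2: V = 27.909 × 1887/1110 = 47.446 V.
I_load = 47.446/1.72 = 27.585 A, so P_out = 47.446 × 27.585 = 1308.8 W.
All ideal ⇒ P_in = P_out, so I_supply = 1308.8/120 = 10.9 A.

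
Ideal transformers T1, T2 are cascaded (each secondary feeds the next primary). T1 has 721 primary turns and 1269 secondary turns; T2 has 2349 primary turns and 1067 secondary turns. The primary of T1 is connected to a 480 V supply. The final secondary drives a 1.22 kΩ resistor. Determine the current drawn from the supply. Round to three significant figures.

I_supply ≈ 0.251 A

Secondary of T1: V = 480.00 × 1269/721 = 844.83 V.
Secondary of T2: V = 844.83 × 1067/2349 = 383.75 V.
I_load = 383.75/1220 = 0.31455 A, so P_out = 383.75 × 0.31455 = 120.71 W.
All ideal ⇒ P_in = P_out, so I_supply = 120.71/480 = 0.251 A.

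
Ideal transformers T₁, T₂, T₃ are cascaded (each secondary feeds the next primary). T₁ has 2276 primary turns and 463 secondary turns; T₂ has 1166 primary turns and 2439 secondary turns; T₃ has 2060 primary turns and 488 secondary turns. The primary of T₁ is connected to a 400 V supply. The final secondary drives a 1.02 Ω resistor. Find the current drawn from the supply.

Secondary of T₁: V = 400.00 × 463/2276 = 81.371 V.
Secondary of T₂: V = 81.371 × 2439/1166 = 170.21 V.
Secondary of T₃: V = 170.21 × 488/2060 = 40.321 V.
I_load = 40.321/1.02 = 39.531 A, so P_out = 40.321 × 39.531 = 1593.9 W.
All ideal ⇒ P_in = P_out, so I_supply = 1593.9/400 = 3.98 A.

I_supply ≈ 3.98 A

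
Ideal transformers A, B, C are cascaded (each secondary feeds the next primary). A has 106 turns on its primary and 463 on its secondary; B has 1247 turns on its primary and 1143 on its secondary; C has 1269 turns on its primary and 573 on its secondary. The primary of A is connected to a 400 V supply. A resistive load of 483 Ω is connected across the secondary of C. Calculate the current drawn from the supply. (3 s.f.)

I_supply ≈ 2.71 A

Secondary of A: V = 400.00 × 463/106 = 1747.2 V.
Secondary of B: V = 1747.2 × 1143/1247 = 1601.5 V.
Secondary of C: V = 1601.5 × 573/1269 = 723.12 V.
I_load = 723.12/483 = 1.4971 A, so P_out = 723.12 × 1.4971 = 1082.6 W.
All ideal ⇒ P_in = P_out, so I_supply = 1082.6/400 = 2.71 A.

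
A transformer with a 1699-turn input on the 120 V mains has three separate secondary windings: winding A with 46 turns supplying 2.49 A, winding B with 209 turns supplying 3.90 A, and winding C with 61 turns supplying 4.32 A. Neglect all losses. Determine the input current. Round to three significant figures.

I_in ≈ 0.702 A

V_A = 120 × 46/1699 = 3.2490 V; V_B = 120 × 209/1699 = 14.762 V; V_C = 120 × 61/1699 = 4.3084 V.
P_out = V_A I_A + V_B I_B + V_C I_C = 3.2490×2.49 + 14.762×3.90 + 4.3084×4.32 = 8.0899 + 57.570 + 18.612 = 84.273 W.
Ideal ⇒ P_in = P_out, so I_in = P_out/V_in = 84.273/120 = 0.702 A.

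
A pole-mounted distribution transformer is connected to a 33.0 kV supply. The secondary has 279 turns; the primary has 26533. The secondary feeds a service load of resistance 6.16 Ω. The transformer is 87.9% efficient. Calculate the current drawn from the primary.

I_p ≈ 0.674 A

V_s = 33000 × 279/26533 = 347.00 V.
I_s = V_s/R = 347.00/6.16 = 56.331 A.
P_out = V_s I_s = 347.00 × 56.331 = 19547 W.
P_in = P_out/η = 19547/0.879 = 22238 W.
I_p = P_in/V_p = 22238/33000 = 0.674 A.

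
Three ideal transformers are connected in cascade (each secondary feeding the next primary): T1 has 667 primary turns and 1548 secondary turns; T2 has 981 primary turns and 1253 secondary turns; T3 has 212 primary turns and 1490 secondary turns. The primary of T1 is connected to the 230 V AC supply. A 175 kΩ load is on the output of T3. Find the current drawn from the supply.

Secondary of T1: V = 230.00 × 1548/667 = 533.79 V.
Secondary of T2: V = 533.79 × 1253/981 = 681.80 V.
Secondary of T3: V = 681.80 × 1490/212 = 4791.9 V.
I_load = 4791.9/175000 = 0.027382 A, so P_out = 4791.9 × 0.027382 = 131.21 W.
All ideal ⇒ P_in = P_out, so I_supply = 131.21/230 = 0.570 A.

I_supply ≈ 0.570 A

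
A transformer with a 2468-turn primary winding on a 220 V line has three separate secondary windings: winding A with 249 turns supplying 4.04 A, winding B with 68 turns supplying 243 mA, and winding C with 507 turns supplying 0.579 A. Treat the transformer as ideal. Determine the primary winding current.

I_p ≈ 0.533 A

V_A = 220 × 249/2468 = 22.196 V; V_B = 220 × 68/2468 = 6.0616 V; V_C = 220 × 507/2468 = 45.194 V.
P_out = V_A I_A + V_B I_B + V_C I_C = 22.196×4.04 + 6.0616×0.243 + 45.194×0.579 = 89.672 + 1.4730 + 26.168 = 117.31 W.
Ideal ⇒ P_in = P_out, so I_p = P_out/V_p = 117.31/220 = 0.533 A.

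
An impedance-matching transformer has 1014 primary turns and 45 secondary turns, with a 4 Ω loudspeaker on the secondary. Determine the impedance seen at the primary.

Z_p ≈ 2030 Ω

Z_p = (N_p/N_s)² × Z_s = (1014/45)² × 4 = 2030 Ω.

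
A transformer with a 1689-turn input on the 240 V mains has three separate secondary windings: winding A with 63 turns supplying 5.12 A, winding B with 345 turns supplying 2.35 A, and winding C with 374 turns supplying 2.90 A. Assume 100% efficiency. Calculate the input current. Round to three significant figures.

I_in ≈ 1.31 A

V_A = 240 × 63/1689 = 8.9520 V; V_B = 240 × 345/1689 = 49.023 V; V_C = 240 × 374/1689 = 53.144 V.
P_out = V_A I_A + V_B I_B + V_C I_C = 8.9520×5.12 + 49.023×2.35 + 53.144×2.90 = 45.834 + 115.20 + 154.12 = 315.16 W.
Ideal ⇒ P_in = P_out, so I_in = P_out/V_in = 315.16/240 = 1.31 A.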